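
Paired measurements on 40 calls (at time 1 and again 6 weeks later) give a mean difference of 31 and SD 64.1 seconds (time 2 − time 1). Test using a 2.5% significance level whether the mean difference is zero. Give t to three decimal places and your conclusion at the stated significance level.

H0: μ_d = 0; H1: μ_d ≠ 0 (paired t-test on the differences, two-sided).
t = d̄/(s_d/√n) = 31/(64.1/√40) = 3.059
df = n − 1 = 39
Two-sided p-value ≈ 0.0040
Since p ≈ 0.0040 < α = 0.025, reject H0; the data support H1.

t = 3.059; reject H0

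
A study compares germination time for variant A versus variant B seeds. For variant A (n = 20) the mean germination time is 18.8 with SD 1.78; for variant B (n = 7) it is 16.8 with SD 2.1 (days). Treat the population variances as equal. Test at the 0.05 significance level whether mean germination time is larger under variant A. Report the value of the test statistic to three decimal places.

Let group 1 = variant A, group 2 = variant B. H0: μ_1 = μ_2; H1: μ_1 > μ_2 (two-sample pooled-variance t-test, right-tailed).
s_p² = [(20−1)·1.78² + (7−1)·2.1²]/(20+7−2) = 3.46638
t = (18.8 − 16.8)/√[3.46638·(1/20 + 1/7)] = 2.446
df = n₁ + n₂ − 2 = 25
p-value = P(T ≥ 2.446) ≈ 0.0109
Since p ≈ 0.0109 < α = 0.05, reject H0; the data support H1.

2.446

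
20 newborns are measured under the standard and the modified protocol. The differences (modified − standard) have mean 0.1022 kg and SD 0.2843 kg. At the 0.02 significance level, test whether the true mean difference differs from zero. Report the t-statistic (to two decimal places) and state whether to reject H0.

t = 1.61; fail to reject H0

H0: μ_d = 0; H1: μ_d ≠ 0 (paired t-test on the differences, two-sided).
t = d̄/(s_d/√n) = 0.1022/(0.2843/√20) = 1.61
df = n − 1 = 19
Two-sided p-value ≈ 0.1244
Since p ≈ 0.1244 > α = 0.02, fail to reject H0; the evidence is not statistically significant.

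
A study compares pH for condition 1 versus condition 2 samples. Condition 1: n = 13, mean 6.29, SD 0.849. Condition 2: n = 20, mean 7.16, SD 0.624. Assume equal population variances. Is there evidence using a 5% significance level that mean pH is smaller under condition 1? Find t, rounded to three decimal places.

Let group 1 = condition 1, group 2 = condition 2. H0: μ_1 = μ_2; H1: μ_1 < μ_2 (two-sample pooled-variance t-test, left-tailed).
s_p² = [(13−1)·0.849² + (20−1)·0.624²]/(13+20−2) = 0.51767
t = (6.29 − 7.16)/√[0.51767·(1/13 + 1/20)] = -3.394
df = n₁ + n₂ − 2 = 31
p-value = P(T ≤ -3.394) ≈ 0.0010
Since p ≈ 0.0010 < α = 0.05, reject H0; the data support H1.

-3.394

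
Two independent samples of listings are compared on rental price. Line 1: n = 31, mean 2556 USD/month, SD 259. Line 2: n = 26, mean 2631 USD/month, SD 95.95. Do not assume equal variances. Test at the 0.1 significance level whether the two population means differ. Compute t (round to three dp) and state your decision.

t = -1.495; fail to reject H0

Let group 1 = line 1, group 2 = line 2. H0: μ_1 = μ_2; H1: μ_1 ≠ μ_2 (Welch's two-sample t-test, two-sided).
t = (x̄_1 − x̄_2)/√(s_1²/n_1 + s_2²/n_2) = (2556 − 2631)/√(259²/31 + 95.95²/26) = -1.495
Welch–Satterthwaite df ≈ 39.36
Two-sided p-value ≈ 0.1430
Since p ≈ 0.1430 > α = 0.1, fail to reject H0; the evidence is not statistically significant.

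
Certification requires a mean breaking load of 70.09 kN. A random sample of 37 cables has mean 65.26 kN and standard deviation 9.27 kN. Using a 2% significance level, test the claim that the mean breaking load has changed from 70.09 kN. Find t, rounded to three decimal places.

H0: μ = 70.09; H1: μ ≠ 70.09 (one-sample t-test, two-sided).
t = (x̄ − μ₀)/(s/√n) = (65.26 − 70.09)/(9.27/√37) = -3.169
df = n − 1 = 36
Two-sided p-value ≈ 0.003
Since p ≈ 0.003 < α = 0.02, reject H0; the data support H1.

-3.169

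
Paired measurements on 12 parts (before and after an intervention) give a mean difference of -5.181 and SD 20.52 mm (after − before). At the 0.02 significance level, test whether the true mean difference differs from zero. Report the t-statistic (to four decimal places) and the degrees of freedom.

H0: μ_d = 0; H1: μ_d ≠ 0 (paired t-test on the differences, two-sided).
t = d̄/(s_d/√n) = -5.181/(20.52/√12) = -0.8746
df = n − 1 = 11
Two-sided p-value ≈ 0.400
Since p ≈ 0.400 > α = 0.02, fail to reject H0; the data do not provide sufficient evidence against H0.

t = -0.8746, df = 11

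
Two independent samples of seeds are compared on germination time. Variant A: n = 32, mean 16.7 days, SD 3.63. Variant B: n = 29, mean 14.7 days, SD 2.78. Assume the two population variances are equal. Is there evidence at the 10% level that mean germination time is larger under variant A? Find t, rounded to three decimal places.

2.397

Let group 1 = variant A, group 2 = variant B. H0: μ_1 = μ_2; H1: μ_1 > μ_2 (two-sample pooled-variance t-test, right-tailed).
s_p² = [(32−1)·3.63² + (29−1)·2.78²]/(32+29−2) = 10.5912
t = (16.7 − 14.7)/√[10.5912·(1/32 + 1/29)] = 2.397
df = n₁ + n₂ − 2 = 59
p-value = P(T ≥ 2.397) ≈ 0.010
Since p ≈ 0.010 < α = 0.1, reject H0; the evidence is statistically significant.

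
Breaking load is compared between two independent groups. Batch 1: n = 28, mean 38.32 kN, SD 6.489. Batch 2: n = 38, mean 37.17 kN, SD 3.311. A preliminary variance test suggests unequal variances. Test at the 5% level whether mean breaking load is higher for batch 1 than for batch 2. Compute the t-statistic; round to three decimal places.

0.859

Let group 1 = batch 1, group 2 = batch 2. H0: μ_1 = μ_2; H1: μ_1 > μ_2 (Welch's two-sample t-test, right-tailed).
t = (x̄_1 − x̄_2)/√(s_1²/n_1 + s_2²/n_2) = (38.32 − 37.17)/√(6.489²/28 + 3.311²/38) = 0.859
Welch–Satterthwaite df ≈ 37.35
p-value = P(T ≥ 0.859) ≈ 0.1979
Since p ≈ 0.1979 > α = 0.05, fail to reject H0; the data do not provide sufficient evidence against H0.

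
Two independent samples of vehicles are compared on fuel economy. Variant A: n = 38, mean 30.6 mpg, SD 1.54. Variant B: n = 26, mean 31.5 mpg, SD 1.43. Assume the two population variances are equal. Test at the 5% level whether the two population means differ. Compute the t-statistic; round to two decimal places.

Let group 1 = variant A, group 2 = variant B. H0: μ_1 = μ_2; H1: μ_1 ≠ μ_2 (two-sample pooled-variance t-test, two-sided).
s_p² = [(38−1)·1.54² + (26−1)·1.43²]/(38+26−2) = 2.23987
t = (30.6 − 31.5)/√[2.23987·(1/38 + 1/26)] = -2.36
df = n₁ + n₂ − 2 = 62
Two-sided p-value ≈ 0.0213
Since p ≈ 0.0213 < α = 0.05, reject H0; the data support H1.

-2.36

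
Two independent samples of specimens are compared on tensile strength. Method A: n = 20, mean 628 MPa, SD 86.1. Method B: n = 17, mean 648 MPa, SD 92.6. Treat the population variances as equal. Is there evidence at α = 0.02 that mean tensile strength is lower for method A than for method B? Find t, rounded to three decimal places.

Let group 1 = method A, group 2 = method B. H0: μ_1 = μ_2; H1: μ_1 < μ_2 (two-sample pooled-variance t-test, left-tailed).
s_p² = [(20−1)·86.1² + (17−1)·92.6²]/(20+17−2) = 7944.2
t = (628 − 648)/√[7944.2·(1/20 + 1/17)] = -0.680
df = n₁ + n₂ − 2 = 35
p-value = P(T ≤ -0.680) ≈ 0.2504
Since p ≈ 0.2504 > α = 0.02, fail to reject H0; the data do not provide sufficient evidence against H0.

-0.680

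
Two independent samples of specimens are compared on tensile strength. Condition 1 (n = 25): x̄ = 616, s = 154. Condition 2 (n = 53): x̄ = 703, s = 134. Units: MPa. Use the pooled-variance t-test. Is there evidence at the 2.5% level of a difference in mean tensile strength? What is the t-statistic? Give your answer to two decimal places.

-2.55

Let group 1 = condition 1, group 2 = condition 2. H0: μ_1 = μ_2; H1: μ_1 ≠ μ_2 (two-sample pooled-variance t-test, two-sided).
s_p² = [(25−1)·154² + (53−1)·134²]/(25+53−2) = 19774.9
t = (616 − 703)/√[19774.9·(1/25 + 1/53)] = -2.55
df = n₁ + n₂ − 2 = 76
Two-sided p-value ≈ 0.013
Since p ≈ 0.013 < α = 0.025, reject H0; the data support H1.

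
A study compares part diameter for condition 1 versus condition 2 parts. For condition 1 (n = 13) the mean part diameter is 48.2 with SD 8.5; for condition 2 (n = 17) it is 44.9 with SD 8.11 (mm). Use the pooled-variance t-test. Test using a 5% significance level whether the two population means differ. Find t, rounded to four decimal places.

Let group 1 = condition 1, group 2 = condition 2. H0: μ_1 = μ_2; H1: μ_1 ≠ μ_2 (two-sample pooled-variance t-test, two-sided).
s_p² = [(13−1)·8.5² + (17−1)·8.11²]/(13+17−2) = 68.5483
t = (48.2 − 44.9)/√[68.5483·(1/13 + 1/17)] = 1.0818
df = n₁ + n₂ − 2 = 28
Two-sided p-value ≈ 0.2886
Since p ≈ 0.2886 > α = 0.05, fail to reject H0; the data do not provide sufficient evidence against H0.

1.0818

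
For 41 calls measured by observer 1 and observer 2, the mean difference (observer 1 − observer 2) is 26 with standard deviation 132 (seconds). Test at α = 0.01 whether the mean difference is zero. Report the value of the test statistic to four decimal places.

1.2612

H0: μ_d = 0; H1: μ_d ≠ 0 (paired t-test on the differences, two-sided).
t = d̄/(s_d/√n) = 26/(132/√41) = 1.2612
df = n − 1 = 40
Two-sided p-value ≈ 0.215
Since p ≈ 0.215 > α = 0.01, fail to reject H0; the evidence is not statistically significant.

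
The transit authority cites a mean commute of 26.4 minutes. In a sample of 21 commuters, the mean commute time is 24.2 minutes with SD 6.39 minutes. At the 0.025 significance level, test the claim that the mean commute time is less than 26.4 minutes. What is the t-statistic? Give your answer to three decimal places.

H0: μ = 26.4; H1: μ < 26.4 (one-sample t-test, left-tailed).
t = (x̄ − μ₀)/(s/√n) = (24.2 − 26.4)/(6.39/√21) = -1.578
df = n − 1 = 20
p-value = P(T ≤ -1.578) ≈ 0.065
Since p ≈ 0.065 > α = 0.025, fail to reject H0; the evidence is not statistically significant.

-1.578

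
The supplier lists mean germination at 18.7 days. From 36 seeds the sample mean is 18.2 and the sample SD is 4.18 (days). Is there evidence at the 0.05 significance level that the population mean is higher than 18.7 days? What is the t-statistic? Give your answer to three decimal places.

H0: μ = 18.7; H1: μ > 18.7 (one-sample t-test, right-tailed).
t = (x̄ − μ₀)/(s/√n) = (18.2 − 18.7)/(4.18/√36) = -0.718
df = n − 1 = 35
p-value = P(T ≥ -0.718) ≈ 0.7611
Since p ≈ 0.7611 > α = 0.05, fail to reject H0; the evidence is not statistically significant.

-0.718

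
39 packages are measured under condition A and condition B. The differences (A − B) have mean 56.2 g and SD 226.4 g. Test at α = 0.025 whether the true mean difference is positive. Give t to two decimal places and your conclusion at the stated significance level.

H0: μ_d = 0; H1: μ_d > 0 (paired t-test on the differences, right-tailed).
t = d̄/(s_d/√n) = 56.2/(226.4/√39) = 1.55
df = n − 1 = 38
p-value = P(T ≥ 1.55) ≈ 0.0647
Since p ≈ 0.0647 > α = 0.025, fail to reject H0; the data do not provide sufficient evidence against H0.

t = 1.55; fail to reject H0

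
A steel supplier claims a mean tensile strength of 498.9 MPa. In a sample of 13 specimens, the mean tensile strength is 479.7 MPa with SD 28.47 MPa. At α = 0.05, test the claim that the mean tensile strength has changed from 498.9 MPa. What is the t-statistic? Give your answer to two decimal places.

H0: μ = 498.9; H1: μ ≠ 498.9 (one-sample t-test, two-sided).
t = (x̄ − μ₀)/(s/√n) = (479.7 − 498.9)/(28.47/√13) = -2.43
df = n − 1 = 12
Two-sided p-value ≈ 0.0316
Since p ≈ 0.0316 < α = 0.05, reject H0; the data support H1.

-2.43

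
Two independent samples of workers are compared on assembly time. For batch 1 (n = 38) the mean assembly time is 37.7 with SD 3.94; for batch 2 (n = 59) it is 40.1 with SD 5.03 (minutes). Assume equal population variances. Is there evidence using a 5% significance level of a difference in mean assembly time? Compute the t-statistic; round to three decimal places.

Let group 1 = batch 1, group 2 = batch 2. H0: μ_1 = μ_2; H1: μ_1 ≠ μ_2 (two-sample pooled-variance t-test, two-sided).
s_p² = [(38−1)·3.94² + (59−1)·5.03²]/(38+59−2) = 21.4929
t = (37.7 − 40.1)/√[21.4929·(1/38 + 1/59)] = -2.489
df = n₁ + n₂ − 2 = 95
Two-sided p-value ≈ 0.015
Since p ≈ 0.015 < α = 0.05, reject H0; the data support H1.

-2.489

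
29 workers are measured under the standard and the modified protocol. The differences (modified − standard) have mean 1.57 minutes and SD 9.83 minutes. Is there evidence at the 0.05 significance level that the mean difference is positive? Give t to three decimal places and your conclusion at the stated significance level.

H0: μ_d = 0; H1: μ_d > 0 (paired t-test on the differences, right-tailed).
t = d̄/(s_d/√n) = 1.57/(9.83/√29) = 0.860
df = n − 1 = 28
p-value = P(T ≥ 0.860) ≈ 0.1985
Since p ≈ 0.1985 > α = 0.05, fail to reject H0; the data do not provide sufficient evidence against H0.

t = 0.860; fail to reject H0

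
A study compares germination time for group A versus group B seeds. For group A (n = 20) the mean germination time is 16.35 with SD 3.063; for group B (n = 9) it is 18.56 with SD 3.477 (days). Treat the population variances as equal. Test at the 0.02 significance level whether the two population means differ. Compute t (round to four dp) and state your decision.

Let group 1 = group A, group 2 = group B. H0: μ_1 = μ_2; H1: μ_1 ≠ μ_2 (two-sample pooled-variance t-test, two-sided).
s_p² = [(20−1)·3.063² + (9−1)·3.477²]/(20+9−2) = 10.1842
t = (16.35 − 18.56)/√[10.1842·(1/20 + 1/9)] = -1.7253
df = n₁ + n₂ − 2 = 27
Two-sided p-value ≈ 0.0959
Since p ≈ 0.0959 > α = 0.02, fail to reject H0; the evidence is not statistically significant.

t = -1.7253; fail to reject H0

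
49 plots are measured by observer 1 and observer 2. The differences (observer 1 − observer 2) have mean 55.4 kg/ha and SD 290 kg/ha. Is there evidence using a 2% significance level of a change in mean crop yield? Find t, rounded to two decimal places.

1.34

H0: μ_d = 0; H1: μ_d ≠ 0 (paired t-test on the differences, two-sided).
t = d̄/(s_d/√n) = 55.4/(290/√49) = 1.34
df = n − 1 = 48
Two-sided p-value ≈ 0.187
Since p ≈ 0.187 > α = 0.02, fail to reject H0; the data do not provide sufficient evidence against H0.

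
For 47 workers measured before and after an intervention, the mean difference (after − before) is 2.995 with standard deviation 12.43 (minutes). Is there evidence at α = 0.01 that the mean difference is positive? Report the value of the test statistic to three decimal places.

H0: μ_d = 0; H1: μ_d > 0 (paired t-test on the differences, right-tailed).
t = d̄/(s_d/√n) = 2.995/(12.43/√47) = 1.652
df = n − 1 = 46
p-value = P(T ≥ 1.652) ≈ 0.053
Since p ≈ 0.053 > α = 0.01, fail to reject H0; the data do not provide sufficient evidence against H0.

1.652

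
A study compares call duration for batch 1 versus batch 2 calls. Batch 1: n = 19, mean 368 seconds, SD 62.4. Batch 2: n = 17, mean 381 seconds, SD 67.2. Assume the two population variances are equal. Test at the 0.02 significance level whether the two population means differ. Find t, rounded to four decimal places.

-0.6018

Let group 1 = batch 1, group 2 = batch 2. H0: μ_1 = μ_2; H1: μ_1 ≠ μ_2 (two-sample pooled-variance t-test, two-sided).
s_p² = [(19−1)·62.4² + (17−1)·67.2²]/(19+17−2) = 4186.5
t = (368 − 381)/√[4186.5·(1/19 + 1/17)] = -0.6018
df = n₁ + n₂ − 2 = 34
Two-sided p-value ≈ 0.5513
Since p ≈ 0.5513 > α = 0.02, fail to reject H0; the evidence is not statistically significant.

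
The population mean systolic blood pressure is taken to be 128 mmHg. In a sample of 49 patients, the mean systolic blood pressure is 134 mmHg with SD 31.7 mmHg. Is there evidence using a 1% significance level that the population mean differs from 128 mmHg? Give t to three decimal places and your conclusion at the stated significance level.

t = 1.325; fail to reject H0

H0: μ = 128; H1: μ ≠ 128 (one-sample t-test, two-sided).
t = (x̄ − μ₀)/(s/√n) = (134 − 128)/(31.7/√49) = 1.325
df = n − 1 = 48
Two-sided p-value ≈ 0.191
Since p ≈ 0.191 > α = 0.01, fail to reject H0; the evidence is not statistically significant.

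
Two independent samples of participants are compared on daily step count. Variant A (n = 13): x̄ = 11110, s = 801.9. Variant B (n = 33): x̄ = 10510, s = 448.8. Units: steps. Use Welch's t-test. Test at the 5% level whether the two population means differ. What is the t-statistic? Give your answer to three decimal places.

Let group 1 = variant A, group 2 = variant B. H0: μ_1 = μ_2; H1: μ_1 ≠ μ_2 (Welch's two-sample t-test, two-sided).
t = (x̄_1 − x̄_2)/√(s_1²/n_1 + s_2²/n_2) = (11110 − 10510)/√(801.9²/13 + 448.8²/33) = 2.545
Welch–Satterthwaite df ≈ 15.06
Two-sided p-value ≈ 0.0224
Since p ≈ 0.0224 < α = 0.05, reject H0; the evidence is statistically significant.

2.545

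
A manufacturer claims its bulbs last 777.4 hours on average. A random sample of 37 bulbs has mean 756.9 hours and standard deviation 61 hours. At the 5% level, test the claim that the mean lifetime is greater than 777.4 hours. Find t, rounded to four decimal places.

H0: μ = 777.4; H1: μ > 777.4 (one-sample t-test, right-tailed).
t = (x̄ − μ₀)/(s/√n) = (756.9 − 777.4)/(61/√37) = -2.0442
df = n − 1 = 36
p-value = P(T ≥ -2.0442) ≈ 0.976
Since p ≈ 0.976 > α = 0.05, fail to reject H0; the evidence is not statistically significant.

-2.0442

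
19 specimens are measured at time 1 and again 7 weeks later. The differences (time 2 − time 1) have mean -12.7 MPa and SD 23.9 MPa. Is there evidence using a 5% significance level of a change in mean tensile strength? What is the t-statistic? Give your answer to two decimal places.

-2.32

H0: μ_d = 0; H1: μ_d ≠ 0 (paired t-test on the differences, two-sided).
t = d̄/(s_d/√n) = -12.7/(23.9/√19) = -2.32
df = n − 1 = 18
Two-sided p-value ≈ 0.033
Since p ≈ 0.033 < α = 0.05, reject H0; the data support H1.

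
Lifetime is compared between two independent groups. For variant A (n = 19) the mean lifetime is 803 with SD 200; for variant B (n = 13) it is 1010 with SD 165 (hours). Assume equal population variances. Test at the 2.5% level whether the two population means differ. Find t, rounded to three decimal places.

-3.079

Let group 1 = variant A, group 2 = variant B. H0: μ_1 = μ_2; H1: μ_1 ≠ μ_2 (two-sample pooled-variance t-test, two-sided).
s_p² = [(19−1)·200² + (13−1)·165²]/(19+13−2) = 34890
t = (803 − 1010)/√[34890·(1/19 + 1/13)] = -3.079
df = n₁ + n₂ − 2 = 30
Two-sided p-value ≈ 0.004
Since p ≈ 0.004 < α = 0.025, reject H0; the data support H1.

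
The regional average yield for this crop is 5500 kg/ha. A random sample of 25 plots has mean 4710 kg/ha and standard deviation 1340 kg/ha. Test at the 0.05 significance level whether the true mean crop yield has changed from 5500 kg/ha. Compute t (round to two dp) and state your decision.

t = -2.95; reject H0

H0: μ = 5500; H1: μ ≠ 5500 (one-sample t-test, two-sided).
t = (x̄ − μ₀)/(s/√n) = (4710 − 5500)/(1340/√25) = -2.95
df = n − 1 = 24
Two-sided p-value ≈ 0.007
Since p ≈ 0.007 < α = 0.05, reject H0; the evidence is statistically significant.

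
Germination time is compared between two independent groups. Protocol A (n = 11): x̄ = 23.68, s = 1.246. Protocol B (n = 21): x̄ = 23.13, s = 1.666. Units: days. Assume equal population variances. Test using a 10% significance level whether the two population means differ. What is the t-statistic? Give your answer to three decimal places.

0.960

Let group 1 = protocol A, group 2 = protocol B. H0: μ_1 = μ_2; H1: μ_1 ≠ μ_2 (two-sample pooled-variance t-test, two-sided).
s_p² = [(11−1)·1.246² + (21−1)·1.666²]/(11+21−2) = 2.36788
t = (23.68 − 23.13)/√[2.36788·(1/11 + 1/21)] = 0.960
df = n₁ + n₂ − 2 = 30
Two-sided p-value ≈ 0.3446
Since p ≈ 0.3446 > α = 0.1, fail to reject H0; the evidence is not statistically significant.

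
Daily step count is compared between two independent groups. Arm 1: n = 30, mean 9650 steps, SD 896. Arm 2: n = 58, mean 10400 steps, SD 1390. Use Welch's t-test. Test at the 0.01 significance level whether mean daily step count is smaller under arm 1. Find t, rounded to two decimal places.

-3.06

Let group 1 = arm 1, group 2 = arm 2. H0: μ_1 = μ_2; H1: μ_1 < μ_2 (Welch's two-sample t-test, left-tailed).
t = (x̄_1 − x̄_2)/√(s_1²/n_1 + s_2²/n_2) = (9650 − 10400)/√(896²/30 + 1390²/58) = -3.06
Welch–Satterthwaite df ≈ 81.71
p-value = P(T ≤ -3.06) ≈ 0.0015
Since p ≈ 0.0015 < α = 0.01, reject H0; the evidence is statistically significant.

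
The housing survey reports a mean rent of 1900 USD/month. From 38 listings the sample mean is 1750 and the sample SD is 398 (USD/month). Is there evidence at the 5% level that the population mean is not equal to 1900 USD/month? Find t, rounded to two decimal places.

H0: μ = 1900; H1: μ ≠ 1900 (one-sample t-test, two-sided).
t = (x̄ − μ₀)/(s/√n) = (1750 − 1900)/(398/√38) = -2.32
df = n − 1 = 37
Two-sided p-value ≈ 0.026
Since p ≈ 0.026 < α = 0.05, reject H0; the data support H1.

-2.32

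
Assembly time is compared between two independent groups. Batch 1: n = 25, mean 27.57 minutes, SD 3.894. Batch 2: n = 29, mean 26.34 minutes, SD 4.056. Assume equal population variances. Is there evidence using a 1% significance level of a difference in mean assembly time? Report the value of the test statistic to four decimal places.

1.1318

Let group 1 = batch 1, group 2 = batch 2. H0: μ_1 = μ_2; H1: μ_1 ≠ μ_2 (two-sample pooled-variance t-test, two-sided).
s_p² = [(25−1)·3.894² + (29−1)·4.056²]/(25+29−2) = 15.8567
t = (27.57 − 26.34)/√[15.8567·(1/25 + 1/29)] = 1.1318
df = n₁ + n₂ − 2 = 52
Two-sided p-value ≈ 0.263
Since p ≈ 0.263 > α = 0.01, fail to reject H0; the data do not provide sufficient evidence against H0.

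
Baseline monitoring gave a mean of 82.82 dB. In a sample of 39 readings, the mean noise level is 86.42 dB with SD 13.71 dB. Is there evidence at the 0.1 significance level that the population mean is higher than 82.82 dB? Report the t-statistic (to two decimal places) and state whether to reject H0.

H0: μ = 82.82; H1: μ > 82.82 (one-sample t-test, right-tailed).
t = (x̄ − μ₀)/(s/√n) = (86.42 − 82.82)/(13.71/√39) = 1.64
df = n − 1 = 38
p-value = P(T ≥ 1.64) ≈ 0.0546
Since p ≈ 0.0546 < α = 0.1, reject H0; the evidence is statistically significant.

t = 1.64; reject H0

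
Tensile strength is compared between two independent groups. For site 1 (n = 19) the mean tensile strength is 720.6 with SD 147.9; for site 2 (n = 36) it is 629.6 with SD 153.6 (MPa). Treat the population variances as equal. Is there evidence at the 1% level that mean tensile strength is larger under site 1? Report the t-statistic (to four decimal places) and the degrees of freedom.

Let group 1 = site 1, group 2 = site 2. H0: μ_1 = μ_2; H1: μ_1 > μ_2 (two-sample pooled-variance t-test, right-tailed).
s_p² = [(19−1)·147.9² + (36−1)·153.6²]/(19+36−2) = 23009.3
t = (720.6 − 629.6)/√[23009.3·(1/19 + 1/36)] = 2.1156
df = n₁ + n₂ − 2 = 53
p-value = P(T ≥ 2.1156) ≈ 0.0195
Since p ≈ 0.0195 > α = 0.01, fail to reject H0; the evidence is not statistically significant.

t = 2.1156, df = 53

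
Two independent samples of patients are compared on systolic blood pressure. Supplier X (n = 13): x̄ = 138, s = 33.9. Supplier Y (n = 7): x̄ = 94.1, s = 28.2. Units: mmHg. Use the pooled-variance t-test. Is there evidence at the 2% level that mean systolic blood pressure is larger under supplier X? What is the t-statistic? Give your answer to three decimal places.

Let group 1 = supplier X, group 2 = supplier Y. H0: μ_1 = μ_2; H1: μ_1 > μ_2 (two-sample pooled-variance t-test, right-tailed).
s_p² = [(13−1)·33.9² + (7−1)·28.2²]/(13+7−2) = 1031.22
t = (138 − 94.1)/√[1031.22·(1/13 + 1/7)] = 2.916
df = n₁ + n₂ − 2 = 18
p-value = P(T ≥ 2.916) ≈ 0.005
Since p ≈ 0.005 < α = 0.02, reject H0; the evidence is statistically significant.

2.916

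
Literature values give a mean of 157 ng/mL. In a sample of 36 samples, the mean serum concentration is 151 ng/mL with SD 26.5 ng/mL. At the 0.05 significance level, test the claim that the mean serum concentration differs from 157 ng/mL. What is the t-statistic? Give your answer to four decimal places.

H0: μ = 157; H1: μ ≠ 157 (one-sample t-test, two-sided).
t = (x̄ − μ₀)/(s/√n) = (151 − 157)/(26.5/√36) = -1.3585
df = n − 1 = 35
Two-sided p-value ≈ 0.1830
Since p ≈ 0.1830 > α = 0.05, fail to reject H0; the data do not provide sufficient evidence against H0.

-1.3585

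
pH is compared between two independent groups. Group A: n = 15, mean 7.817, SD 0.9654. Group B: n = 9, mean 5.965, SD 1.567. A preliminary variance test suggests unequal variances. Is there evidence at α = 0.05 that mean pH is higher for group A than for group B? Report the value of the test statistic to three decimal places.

3.200

Let group 1 = group A, group 2 = group B. H0: μ_1 = μ_2; H1: μ_1 > μ_2 (Welch's two-sample t-test, right-tailed).
t = (x̄_1 − x̄_2)/√(s_1²/n_1 + s_2²/n_2) = (7.817 − 5.965)/√(0.9654²/15 + 1.567²/9) = 3.200
Welch–Satterthwaite df ≈ 11.71
p-value = P(T ≥ 3.200) ≈ 0.0039
Since p ≈ 0.0039 < α = 0.05, reject H0; the evidence is statistically significant.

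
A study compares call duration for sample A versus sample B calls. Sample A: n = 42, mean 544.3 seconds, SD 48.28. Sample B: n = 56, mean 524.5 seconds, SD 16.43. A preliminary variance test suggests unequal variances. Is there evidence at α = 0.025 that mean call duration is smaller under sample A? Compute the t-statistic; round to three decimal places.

Let group 1 = sample A, group 2 = sample B. H0: μ_1 = μ_2; H1: μ_1 < μ_2 (Welch's two-sample t-test, left-tailed).
t = (x̄_1 − x̄_2)/√(s_1²/n_1 + s_2²/n_2) = (544.3 − 524.5)/√(48.28²/42 + 16.43²/56) = 2.549
Welch–Satterthwaite df ≈ 48.16
p-value = P(T ≤ 2.549) ≈ 0.9930
Since p ≈ 0.9930 > α = 0.025, fail to reject H0; the data do not provide sufficient evidence against H0.

2.549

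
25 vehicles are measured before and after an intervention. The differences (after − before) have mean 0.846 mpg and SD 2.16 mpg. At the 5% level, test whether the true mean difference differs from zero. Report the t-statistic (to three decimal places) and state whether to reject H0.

t = 1.958; fail to reject H0

H0: μ_d = 0; H1: μ_d ≠ 0 (paired t-test on the differences, two-sided).
t = d̄/(s_d/√n) = 0.846/(2.16/√25) = 1.958
df = n − 1 = 24
Two-sided p-value ≈ 0.062
Since p ≈ 0.062 > α = 0.05, fail to reject H0; the data do not provide sufficient evidence against H0.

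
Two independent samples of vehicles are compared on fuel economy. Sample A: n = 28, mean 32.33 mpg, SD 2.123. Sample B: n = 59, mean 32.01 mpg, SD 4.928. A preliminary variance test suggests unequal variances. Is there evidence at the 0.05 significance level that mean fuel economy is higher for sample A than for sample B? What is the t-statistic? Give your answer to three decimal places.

0.423

Let group 1 = sample A, group 2 = sample B. H0: μ_1 = μ_2; H1: μ_1 > μ_2 (Welch's two-sample t-test, right-tailed).
t = (x̄_1 − x̄_2)/√(s_1²/n_1 + s_2²/n_2) = (32.33 − 32.01)/√(2.123²/28 + 4.928²/59) = 0.423
Welch–Satterthwaite df ≈ 84.48
p-value = P(T ≥ 0.423) ≈ 0.337
Since p ≈ 0.337 > α = 0.05, fail to reject H0; the data do not provide sufficient evidence against H0.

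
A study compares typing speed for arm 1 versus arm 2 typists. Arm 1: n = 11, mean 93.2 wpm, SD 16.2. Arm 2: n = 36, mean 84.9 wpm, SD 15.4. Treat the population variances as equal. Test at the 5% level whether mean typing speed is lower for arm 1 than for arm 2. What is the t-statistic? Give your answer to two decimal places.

Let group 1 = arm 1, group 2 = arm 2. H0: μ_1 = μ_2; H1: μ_1 < μ_2 (two-sample pooled-variance t-test, left-tailed).
s_p² = [(11−1)·16.2² + (36−1)·15.4²]/(11+36−2) = 242.778
t = (93.2 − 84.9)/√[242.778·(1/11 + 1/36)] = 1.55
df = n₁ + n₂ − 2 = 45
p-value = P(T ≤ 1.55) ≈ 0.935
Since p ≈ 0.935 > α = 0.05, fail to reject H0; the data do not provide sufficient evidence against H0.

1.55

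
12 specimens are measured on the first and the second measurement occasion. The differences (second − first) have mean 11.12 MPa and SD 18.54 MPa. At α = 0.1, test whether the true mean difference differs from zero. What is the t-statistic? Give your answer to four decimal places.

2.0777

H0: μ_d = 0; H1: μ_d ≠ 0 (paired t-test on the differences, two-sided).
t = d̄/(s_d/√n) = 11.12/(18.54/√12) = 2.0777
df = n − 1 = 11
Two-sided p-value ≈ 0.062
Since p ≈ 0.062 < α = 0.1, reject H0; the evidence is statistically significant.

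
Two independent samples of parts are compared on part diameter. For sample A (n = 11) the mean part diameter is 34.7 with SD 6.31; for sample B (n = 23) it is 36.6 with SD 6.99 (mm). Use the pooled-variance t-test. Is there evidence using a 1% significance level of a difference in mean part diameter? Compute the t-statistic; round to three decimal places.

-0.764

Let group 1 = sample A, group 2 = sample B. H0: μ_1 = μ_2; H1: μ_1 ≠ μ_2 (two-sample pooled-variance t-test, two-sided).
s_p² = [(11−1)·6.31² + (23−1)·6.99²]/(11+23−2) = 46.0339
t = (34.7 − 36.6)/√[46.0339·(1/11 + 1/23)] = -0.764
df = n₁ + n₂ − 2 = 32
Two-sided p-value ≈ 0.451
Since p ≈ 0.451 > α = 0.01, fail to reject H0; the data do not provide sufficient evidence against H0.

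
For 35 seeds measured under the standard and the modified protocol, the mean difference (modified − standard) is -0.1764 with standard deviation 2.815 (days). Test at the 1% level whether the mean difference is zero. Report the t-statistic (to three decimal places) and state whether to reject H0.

H0: μ_d = 0; H1: μ_d ≠ 0 (paired t-test on the differences, two-sided).
t = d̄/(s_d/√n) = -0.1764/(2.815/√35) = -0.371
df = n − 1 = 34
Two-sided p-value ≈ 0.713
Since p ≈ 0.713 > α = 0.01, fail to reject H0; the data do not provide sufficient evidence against H0.

t = -0.371; fail to reject H0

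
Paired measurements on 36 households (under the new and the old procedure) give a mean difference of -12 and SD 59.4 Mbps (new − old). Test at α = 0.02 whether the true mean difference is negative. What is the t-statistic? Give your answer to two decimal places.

-1.21

H0: μ_d = 0; H1: μ_d < 0 (paired t-test on the differences, left-tailed).
t = d̄/(s_d/√n) = -12/(59.4/√36) = -1.21
df = n − 1 = 35
p-value = P(T ≤ -1.21) ≈ 0.1168
Since p ≈ 0.1168 > α = 0.02, fail to reject H0; the data do not provide sufficient evidence against H0.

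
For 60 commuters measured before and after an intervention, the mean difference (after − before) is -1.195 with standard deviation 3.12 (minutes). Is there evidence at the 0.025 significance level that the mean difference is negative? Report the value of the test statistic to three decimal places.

H0: μ_d = 0; H1: μ_d < 0 (paired t-test on the differences, left-tailed).
t = d̄/(s_d/√n) = -1.195/(3.12/√60) = -2.967
df = n − 1 = 59
p-value = P(T ≤ -2.967) ≈ 0.002
Since p ≈ 0.002 < α = 0.025, reject H0; the evidence is statistically significant.

-2.967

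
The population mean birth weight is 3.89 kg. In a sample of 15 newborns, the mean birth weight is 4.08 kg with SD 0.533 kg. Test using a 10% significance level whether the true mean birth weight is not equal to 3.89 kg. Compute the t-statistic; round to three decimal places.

H0: μ = 3.89; H1: μ ≠ 3.89 (one-sample t-test, two-sided).
t = (x̄ − μ₀)/(s/√n) = (4.08 − 3.89)/(0.533/√15) = 1.381
df = n − 1 = 14
Two-sided p-value ≈ 0.189
Since p ≈ 0.189 > α = 0.1, fail to reject H0; the evidence is not statistically significant.

1.381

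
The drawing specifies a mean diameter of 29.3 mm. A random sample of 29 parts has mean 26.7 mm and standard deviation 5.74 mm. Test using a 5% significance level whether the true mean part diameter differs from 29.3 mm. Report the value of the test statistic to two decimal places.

H0: μ = 29.3; H1: μ ≠ 29.3 (one-sample t-test, two-sided).
t = (x̄ − μ₀)/(s/√n) = (26.7 − 29.3)/(5.74/√29) = -2.44
df = n − 1 = 28
Two-sided p-value ≈ 0.0213
Since p ≈ 0.0213 < α = 0.05, reject H0; the data support H1.

-2.44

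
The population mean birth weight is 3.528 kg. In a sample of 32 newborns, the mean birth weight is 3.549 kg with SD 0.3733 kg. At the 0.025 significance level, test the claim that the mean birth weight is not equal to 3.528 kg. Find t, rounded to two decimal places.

0.32

H0: μ = 3.528; H1: μ ≠ 3.528 (one-sample t-test, two-sided).
t = (x̄ − μ₀)/(s/√n) = (3.549 − 3.528)/(0.3733/√32) = 0.32
df = n − 1 = 31
Two-sided p-value ≈ 0.752
Since p ≈ 0.752 > α = 0.025, fail to reject H0; the data do not provide sufficient evidence against H0.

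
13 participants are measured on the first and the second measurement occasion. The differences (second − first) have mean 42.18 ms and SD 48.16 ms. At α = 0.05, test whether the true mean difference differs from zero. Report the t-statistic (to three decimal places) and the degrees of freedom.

H0: μ_d = 0; H1: μ_d ≠ 0 (paired t-test on the differences, two-sided).
t = d̄/(s_d/√n) = 42.18/(48.16/√13) = 3.158
df = n − 1 = 12
Two-sided p-value ≈ 0.0083
Since p ≈ 0.0083 < α = 0.05, reject H0; the data support H1.

t = 3.158, df = 12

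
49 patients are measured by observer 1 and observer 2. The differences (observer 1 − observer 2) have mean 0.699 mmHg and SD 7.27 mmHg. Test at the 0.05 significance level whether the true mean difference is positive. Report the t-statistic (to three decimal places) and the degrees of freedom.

t = 0.673, df = 48

H0: μ_d = 0; H1: μ_d > 0 (paired t-test on the differences, right-tailed).
t = d̄/(s_d/√n) = 0.699/(7.27/√49) = 0.673
df = n − 1 = 48
p-value = P(T ≥ 0.673) ≈ 0.252
Since p ≈ 0.252 > α = 0.05, fail to reject H0; the evidence is not statistically significant.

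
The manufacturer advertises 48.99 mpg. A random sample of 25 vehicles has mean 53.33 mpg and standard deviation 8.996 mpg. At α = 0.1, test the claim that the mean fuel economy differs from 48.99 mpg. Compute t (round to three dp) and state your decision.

t = 2.412; reject H0

H0: μ = 48.99; H1: μ ≠ 48.99 (one-sample t-test, two-sided).
t = (x̄ − μ₀)/(s/√n) = (53.33 − 48.99)/(8.996/√25) = 2.412
df = n − 1 = 24
Two-sided p-value ≈ 0.0239
Since p ≈ 0.0239 < α = 0.1, reject H0; the evidence is statistically significant.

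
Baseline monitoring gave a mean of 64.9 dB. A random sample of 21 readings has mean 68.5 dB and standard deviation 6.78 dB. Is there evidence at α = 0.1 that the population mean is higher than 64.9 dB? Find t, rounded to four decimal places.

2.4332

H0: μ = 64.9; H1: μ > 64.9 (one-sample t-test, right-tailed).
t = (x̄ − μ₀)/(s/√n) = (68.5 − 64.9)/(6.78/√21) = 2.4332
df = n − 1 = 20
p-value = P(T ≥ 2.4332) ≈ 0.012
Since p ≈ 0.012 < α = 0.1, reject H0; the data support H1.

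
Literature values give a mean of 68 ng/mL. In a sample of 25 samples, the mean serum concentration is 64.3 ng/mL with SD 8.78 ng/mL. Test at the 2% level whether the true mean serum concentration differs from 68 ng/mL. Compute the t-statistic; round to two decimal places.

-2.11

H0: μ = 68; H1: μ ≠ 68 (one-sample t-test, two-sided).
t = (x̄ − μ₀)/(s/√n) = (64.3 − 68)/(8.78/√25) = -2.11
df = n − 1 = 24
Two-sided p-value ≈ 0.0457
Since p ≈ 0.0457 > α = 0.02, fail to reject H0; the data do not provide sufficient evidence against H0.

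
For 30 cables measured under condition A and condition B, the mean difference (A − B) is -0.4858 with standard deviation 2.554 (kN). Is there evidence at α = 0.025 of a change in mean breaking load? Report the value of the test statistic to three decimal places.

-1.042

H0: μ_d = 0; H1: μ_d ≠ 0 (paired t-test on the differences, two-sided).
t = d̄/(s_d/√n) = -0.4858/(2.554/√30) = -1.042
df = n − 1 = 29
Two-sided p-value ≈ 0.306
Since p ≈ 0.306 > α = 0.025, fail to reject H0; the evidence is not statistically significant.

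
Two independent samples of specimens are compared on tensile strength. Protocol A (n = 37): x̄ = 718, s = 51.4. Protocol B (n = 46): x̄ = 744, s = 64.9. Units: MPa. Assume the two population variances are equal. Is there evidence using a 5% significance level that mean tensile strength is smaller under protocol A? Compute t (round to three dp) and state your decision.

Let group 1 = protocol A, group 2 = protocol B. H0: μ_1 = μ_2; H1: μ_1 < μ_2 (two-sample pooled-variance t-test, left-tailed).
s_p² = [(37−1)·51.4² + (46−1)·64.9²]/(37+46−2) = 3514.21
t = (718 − 744)/√[3514.21·(1/37 + 1/46)] = -1.986
df = n₁ + n₂ − 2 = 81
p-value = P(T ≤ -1.986) ≈ 0.025
Since p ≈ 0.025 < α = 0.05, reject H0; the evidence is statistically significant.

t = -1.986; reject H0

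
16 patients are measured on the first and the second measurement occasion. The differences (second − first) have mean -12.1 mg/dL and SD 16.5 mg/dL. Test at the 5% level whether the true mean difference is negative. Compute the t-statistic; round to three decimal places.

H0: μ_d = 0; H1: μ_d < 0 (paired t-test on the differences, left-tailed).
t = d̄/(s_d/√n) = -12.1/(16.5/√16) = -2.933
df = n − 1 = 15
p-value = P(T ≤ -2.933) ≈ 0.0051
Since p ≈ 0.0051 < α = 0.05, reject H0; the evidence is statistically significant.

-2.933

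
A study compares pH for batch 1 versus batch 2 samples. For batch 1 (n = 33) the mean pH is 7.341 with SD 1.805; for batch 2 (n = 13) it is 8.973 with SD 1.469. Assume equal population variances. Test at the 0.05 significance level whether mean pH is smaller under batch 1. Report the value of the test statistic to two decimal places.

Let group 1 = batch 1, group 2 = batch 2. H0: μ_1 = μ_2; H1: μ_1 < μ_2 (two-sample pooled-variance t-test, left-tailed).
s_p² = [(33−1)·1.805² + (13−1)·1.469²]/(33+13−2) = 2.95801
t = (7.341 − 8.973)/√[2.95801·(1/33 + 1/13)] = -2.90
df = n₁ + n₂ − 2 = 44
p-value = P(T ≤ -2.90) ≈ 0.003
Since p ≈ 0.003 < α = 0.05, reject H0; the evidence is statistically significant.

-2.90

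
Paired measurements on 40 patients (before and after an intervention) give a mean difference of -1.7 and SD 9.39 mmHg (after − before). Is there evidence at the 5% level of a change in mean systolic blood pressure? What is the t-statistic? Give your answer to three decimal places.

-1.145

H0: μ_d = 0; H1: μ_d ≠ 0 (paired t-test on the differences, two-sided).
t = d̄/(s_d/√n) = -1.7/(9.39/√40) = -1.145
df = n − 1 = 39
Two-sided p-value ≈ 0.259
Since p ≈ 0.259 > α = 0.05, fail to reject H0; the data do not provide sufficient evidence against H0.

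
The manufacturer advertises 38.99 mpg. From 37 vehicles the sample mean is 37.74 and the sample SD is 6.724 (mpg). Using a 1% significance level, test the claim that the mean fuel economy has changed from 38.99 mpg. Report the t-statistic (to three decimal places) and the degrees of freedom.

t = -1.131, df = 36

H0: μ = 38.99; H1: μ ≠ 38.99 (one-sample t-test, two-sided).
t = (x̄ − μ₀)/(s/√n) = (37.74 − 38.99)/(6.724/√37) = -1.131
df = n − 1 = 36
Two-sided p-value ≈ 0.266
Since p ≈ 0.266 > α = 0.01, fail to reject H0; the evidence is not statistically significant.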